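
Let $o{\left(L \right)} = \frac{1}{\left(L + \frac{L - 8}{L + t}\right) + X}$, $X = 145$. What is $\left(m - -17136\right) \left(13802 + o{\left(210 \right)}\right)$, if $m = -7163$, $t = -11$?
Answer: $\frac{9751903506689}{70847} \approx 1.3765 \cdot 10^{8}$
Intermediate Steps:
$o{\left(L \right)} = \frac{1}{145 + L + \frac{-8 + L}{-11 + L}}$ ($o{\left(L \right)} = \frac{1}{\left(L + \frac{L - 8}{L - 11}\right) + 145} = \frac{1}{\left(L + \frac{-8 + L}{-11 + L}\right) + 145} = \frac{1}{145 + L + \frac{-8 + L}{-11 + L}}$)
$\left(m - -17136\right) \left(13802 + o{\left(210 \right)}\right) = \left(-7163 - -17136\right) \left(13802 + \frac{-11 + 210}{-1603 + 210^{2} + 135 \cdot 210}\right) = \left(-7163 + \left(-4365 + 21501\right)\right) \left(13802 + \frac{1}{-1603 + 44100 + 28350} \cdot 199\right) = \left(-7163 + 17136\right) \left(13802 + \frac{1}{70847} \cdot 199\right) = 9973 \left(13802 + \frac{1}{70847} \cdot 199\right) = 9973 \left(13802 + \frac{199}{70847}\right) = 9973 \cdot \frac{977830493}{70847} = \frac{9751903506689}{70847}$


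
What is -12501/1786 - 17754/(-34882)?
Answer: -202175619/31149626 ≈ -6.4905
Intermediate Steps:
-12501/1786 - 17754/(-34882) = -12501*1/1786 - 17754*(-1/34882) = -12501/1786 + 8877/17441 = -202175619/31149626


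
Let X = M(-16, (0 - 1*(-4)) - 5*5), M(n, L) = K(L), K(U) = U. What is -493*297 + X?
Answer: -146442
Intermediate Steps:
M(n, L) = L
X = -21 (X = (0 - 1*(-4)) - 5*5 = (0 + 4) - 25 = 4 - 25 = -21)
-493*297 + X = -493*297 - 21 = -146421 - 21 = -146442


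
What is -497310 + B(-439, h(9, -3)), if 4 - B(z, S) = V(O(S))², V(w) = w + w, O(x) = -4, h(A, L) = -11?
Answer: -497370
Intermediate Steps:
V(w) = 2*w
B(z, S) = -60 (B(z, S) = 4 - (2*(-4))² = 4 - 1*(-8)² = 4 - 1*64 = 4 - 64 = -60)
-497310 + B(-439, h(9, -3)) = -497310 - 60 = -497370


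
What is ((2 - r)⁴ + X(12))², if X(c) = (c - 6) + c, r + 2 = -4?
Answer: 16924996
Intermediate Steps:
r = -6 (r = -2 - 4 = -6)
X(c) = -6 + 2*c (X(c) = (-6 + c) + c = -6 + 2*c)
((2 - r)⁴ + X(12))² = ((2 - 1*(-6))⁴ + (-6 + 2*12))² = ((2 + 6)⁴ + (-6 + 24))² = (8⁴ + 18)² = (4096 + 18)² = 4114² = 16924996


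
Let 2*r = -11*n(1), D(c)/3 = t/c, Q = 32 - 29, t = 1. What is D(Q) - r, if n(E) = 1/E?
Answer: 13/2 ≈ 6.5000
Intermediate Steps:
Q = 3
D(c) = 3/c (D(c) = 3*(1/c) = 3/c)
n(E) = 1/E
r = -11/2 (r = (-11/1)/2 = (-11*1)/2 = (½)*(-11) = -11/2 ≈ -5.5000)
D(Q) - r = 3/3 - 1*(-11/2) = 3*(⅓) + 11/2 = 1 + 11/2 = 13/2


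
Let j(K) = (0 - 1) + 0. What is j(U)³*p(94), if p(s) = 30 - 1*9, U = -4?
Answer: -21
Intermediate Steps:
p(s) = 21 (p(s) = 30 - 9 = 21)
j(K) = -1 (j(K) = -1 + 0 = -1)
j(U)³*p(94) = (-1)³*21 = -1*21 = -21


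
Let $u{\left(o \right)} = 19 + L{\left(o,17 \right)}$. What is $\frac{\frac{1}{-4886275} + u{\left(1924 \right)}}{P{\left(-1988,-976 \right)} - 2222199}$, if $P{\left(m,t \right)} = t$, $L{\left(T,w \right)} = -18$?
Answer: $- \frac{4886274}{10863044423125} \approx -4.4981 \cdot 10^{-7}$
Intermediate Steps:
$u{\left(o \right)} = 1$ ($u{\left(o \right)} = 19 - 18 = 1$)
$\frac{\frac{1}{-4886275} + u{\left(1924 \right)}}{P{\left(-1988,-976 \right)} - 2222199} = \frac{\frac{1}{-4886275} + 1}{-976 - 2222199} = \frac{- \frac{1}{4886275} + 1}{-2223175} = \frac{4886274}{4886275} \left(- \frac{1}{2223175}\right) = - \frac{4886274}{10863044423125}$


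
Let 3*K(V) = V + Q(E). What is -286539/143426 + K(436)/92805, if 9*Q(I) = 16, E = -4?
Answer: -143485140545/71877509622 ≈ -1.9962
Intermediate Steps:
Q(I) = 16/9 (Q(I) = (1/9)*16 = 16/9)
K(V) = 16/27 + V/3 (K(V) = (V + 16/9)/3 = (16/9 + V)/3 = 16/27 + V/3)
-286539/143426 + K(436)/92805 = -286539/143426 + (16/27 + (1/3)*436)/92805 = -286539*1/143426 + (16/27 + 436/3)*(1/92805) = -286539/143426 + (3940/27)*(1/92805) = -286539/143426 + 788/501147 = -143485140545/71877509622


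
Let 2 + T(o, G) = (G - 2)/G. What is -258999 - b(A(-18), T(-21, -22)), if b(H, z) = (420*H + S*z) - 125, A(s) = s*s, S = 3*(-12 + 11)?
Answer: -4344524/11 ≈ -3.9496e+5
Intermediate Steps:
S = -3 (S = 3*(-1) = -3)
A(s) = s**2
T(o, G) = -2 + (-2 + G)/G (T(o, G) = -2 + (G - 2)/G = -2 + (-2 + G)/G)
b(H, z) = -125 - 3*z + 420*H (b(H, z) = (420*H - 3*z) - 125 = (-3*z + 420*H) - 125 = -125 - 3*z + 420*H)
-258999 - b(A(-18), T(-21, -22)) = -258999 - (-125 - 3*(-2 - 1*(-22))/(-22) + 420*(-18)**2) = -258999 - (-125 - (-3)*(-2 + 22)/22 + 420*324) = -258999 - (-125 - (-3)*20/22 + 136080) = -258999 - (-125 - 3*(-10/11) + 136080) = -258999 - (-125 + 30/11 + 136080) = -258999 - 1*1495535/11 = -258999 - 1495535/11 = -4344524/11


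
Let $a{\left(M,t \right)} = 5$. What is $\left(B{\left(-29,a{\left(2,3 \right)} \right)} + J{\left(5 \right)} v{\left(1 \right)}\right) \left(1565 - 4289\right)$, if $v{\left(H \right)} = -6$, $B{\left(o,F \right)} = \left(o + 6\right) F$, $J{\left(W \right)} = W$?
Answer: $394980$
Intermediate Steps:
$B{\left(o,F \right)} = F \left(6 + o\right)$ ($B{\left(o,F \right)} = \left(6 + o\right) F = F \left(6 + o\right)$)
$\left(B{\left(-29,a{\left(2,3 \right)} \right)} + J{\left(5 \right)} v{\left(1 \right)}\right) \left(1565 - 4289\right) = \left(5 \left(6 - 29\right) + 5 \left(-6\right)\right) \left(1565 - 4289\right) = \left(5 \left(-23\right) - 30\right) \left(-2724\right) = \left(-115 - 30\right) \left(-2724\right) = \left(-145\right) \left(-2724\right) = 394980$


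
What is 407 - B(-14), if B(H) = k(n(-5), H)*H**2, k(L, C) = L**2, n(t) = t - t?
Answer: 407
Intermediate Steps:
n(t) = 0
B(H) = 0 (B(H) = 0**2*H**2 = 0*H**2 = 0)
407 - B(-14) = 407 - 1*0 = 407 + 0 = 407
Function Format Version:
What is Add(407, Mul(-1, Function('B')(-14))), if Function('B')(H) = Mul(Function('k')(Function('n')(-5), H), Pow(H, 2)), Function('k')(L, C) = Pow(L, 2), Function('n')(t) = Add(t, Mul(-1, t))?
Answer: 407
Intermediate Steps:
Function('n')(t) = 0
Function('B')(H) = 0 (Function('B')(H) = Mul(Pow(0, 2), Pow(H, 2)) = Mul(0, Pow(H, 2)) = 0)
Add(407, Mul(-1, Function('B')(-14))) = Add(407, Mul(-1, 0)) = Add(407, 0) = 407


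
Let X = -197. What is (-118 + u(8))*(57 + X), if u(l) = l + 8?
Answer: 14280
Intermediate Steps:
u(l) = 8 + l
(-118 + u(8))*(57 + X) = (-118 + (8 + 8))*(57 - 197) = (-118 + 16)*(-140) = -102*(-140) = 14280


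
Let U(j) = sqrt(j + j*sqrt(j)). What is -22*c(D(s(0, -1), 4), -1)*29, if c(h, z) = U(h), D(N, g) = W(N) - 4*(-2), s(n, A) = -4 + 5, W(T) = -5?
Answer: -638*sqrt(3 + 3*sqrt(3)) ≈ -1826.5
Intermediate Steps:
s(n, A) = 1
D(N, g) = 3 (D(N, g) = -5 - 4*(-2) = -5 + 8 = 3)
U(j) = sqrt(j + j**(3/2))
c(h, z) = sqrt(h + h**(3/2))
-22*c(D(s(0, -1), 4), -1)*29 = -22*sqrt(3 + 3**(3/2))*29 = -22*sqrt(3 + 3*sqrt(3))*29 = -638*sqrt(3 + 3*sqrt(3))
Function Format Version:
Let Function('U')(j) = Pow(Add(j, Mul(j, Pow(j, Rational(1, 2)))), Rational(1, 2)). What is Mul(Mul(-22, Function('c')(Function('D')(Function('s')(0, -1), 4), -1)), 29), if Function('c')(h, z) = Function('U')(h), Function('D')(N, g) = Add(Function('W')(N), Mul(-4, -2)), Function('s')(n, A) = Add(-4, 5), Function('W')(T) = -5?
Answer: Mul(-638, Pow(Add(3, Mul(3, Pow(3, Rational(1, 2)))), Rational(1, 2))) ≈ -1826.5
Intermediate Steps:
Function('s')(n, A) = 1
Function('D')(N, g) = 3 (Function('D')(N, g) = Add(-5, Mul(-4, -2)) = Add(-5, 8) = 3)
Function('U')(j) = Pow(Add(j, Pow(j, Rational(3, 2))), Rational(1, 2))
Function('c')(h, z) = Pow(Add(h, Pow(h, Rational(3, 2))), Rational(1, 2))
Mul(Mul(-22, Function('c')(Function('D')(Function('s')(0, -1), 4), -1)), 29) = Mul(Mul(-22, Pow(Add(3, Pow(3, Rational(3, 2))), Rational(1, 2))), 29) = Mul(Mul(-22, Pow(Add(3, Mul(3, Pow(3, Rational(1, 2)))), Rational(1, 2))), 29) = Mul(-638, Pow(Add(3, Mul(3, Pow(3, Rational(1, 2)))), Rational(1, 2)))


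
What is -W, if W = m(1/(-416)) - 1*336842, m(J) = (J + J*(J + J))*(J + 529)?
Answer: 12124891616657/35995648 ≈ 3.3684e+5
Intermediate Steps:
m(J) = (529 + J)*(J + 2*J²) (m(J) = (J + J*(2*J))*(529 + J) = (J + 2*J²)*(529 + J) = (529 + J)*(J + 2*J²))
W = -12124891616657/35995648 (W = (529 + 2*(1/(-416))² + 1059/(-416))/(-416) - 1*336842 = -(529 + 2*(-1/416)² + 1059*(-1/416))/416 - 336842 = -(529 + 2*(1/173056) - 1059/416)/416 - 336842 = -(529 + 1/86528 - 1059/416)/416 - 336842 = -1/416*45553041/86528 - 336842 = -45553041/35995648 - 336842 = -12124891616657/35995648 ≈ -3.3684e+5)
-W = -1*(-12124891616657/35995648) = 12124891616657/35995648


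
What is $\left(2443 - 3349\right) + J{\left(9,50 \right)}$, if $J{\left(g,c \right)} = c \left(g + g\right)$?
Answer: $-6$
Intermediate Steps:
$J{\left(g,c \right)} = 2 c g$ ($J{\left(g,c \right)} = c 2 g = 2 c g$)
$\left(2443 - 3349\right) + J{\left(9,50 \right)} = \left(2443 - 3349\right) + 2 \cdot 50 \cdot 9 = -906 + 900 = -6$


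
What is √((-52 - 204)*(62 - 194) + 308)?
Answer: 10*√341 ≈ 184.66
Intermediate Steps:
√((-52 - 204)*(62 - 194) + 308) = √(-256*(-132) + 308) = √(33792 + 308) = √34100 = 10*√341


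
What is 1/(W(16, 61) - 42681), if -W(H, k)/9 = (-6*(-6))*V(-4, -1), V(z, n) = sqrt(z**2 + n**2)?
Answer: -14227/606627723 + 36*sqrt(17)/202209241 ≈ -2.2719e-5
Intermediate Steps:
V(z, n) = sqrt(n**2 + z**2)
W(H, k) = -324*sqrt(17) (W(H, k) = -9*(-6*(-6))*sqrt((-1)**2 + (-4)**2) = -324*sqrt(1 + 16) = -324*sqrt(17))
1/(W(16, 61) - 42681) = 1/(-324*sqrt(17) - 42681) = 1/(-42681 - 324*sqrt(17))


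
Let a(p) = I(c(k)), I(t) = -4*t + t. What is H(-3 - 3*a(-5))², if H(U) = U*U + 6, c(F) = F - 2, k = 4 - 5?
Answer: 820836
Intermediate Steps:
k = -1
c(F) = -2 + F
I(t) = -3*t
a(p) = 9 (a(p) = -3*(-2 - 1) = -3*(-3) = 9)
H(U) = 6 + U² (H(U) = U² + 6 = 6 + U²)
H(-3 - 3*a(-5))² = (6 + (-3 - 3*9)²)² = (6 + (-3 - 27)²)² = (6 + (-30)²)² = (6 + 900)² = 906² = 820836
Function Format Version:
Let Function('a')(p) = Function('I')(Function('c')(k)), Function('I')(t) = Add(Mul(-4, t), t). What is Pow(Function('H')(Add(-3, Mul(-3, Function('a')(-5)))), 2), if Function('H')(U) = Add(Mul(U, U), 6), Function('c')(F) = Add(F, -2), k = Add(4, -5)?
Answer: 820836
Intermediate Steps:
k = -1
Function('c')(F) = Add(-2, F)
Function('I')(t) = Mul(-3, t)
Function('a')(p) = 9 (Function('a')(p) = Mul(-3, Add(-2, -1)) = Mul(-3, -3) = 9)
Function('H')(U) = Add(6, Pow(U, 2)) (Function('H')(U) = Add(Pow(U, 2), 6) = Add(6, Pow(U, 2)))
Pow(Function('H')(Add(-3, Mul(-3, Function('a')(-5)))), 2) = Pow(Add(6, Pow(Add(-3, Mul(-3, 9)), 2)), 2) = Pow(Add(6, Pow(Add(-3, -27), 2)), 2) = Pow(Add(6, Pow(-30, 2)), 2) = Pow(Add(6, 900), 2) = Pow(906, 2) = 820836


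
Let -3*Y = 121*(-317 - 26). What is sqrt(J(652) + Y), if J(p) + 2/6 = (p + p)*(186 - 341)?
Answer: I*sqrt(188286) ≈ 433.92*I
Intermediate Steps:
J(p) = -1/3 - 310*p (J(p) = -1/3 + (p + p)*(186 - 341) = -1/3 + (2*p)*(-155) = -1/3 - 310*p)
Y = 41503/3 (Y = -121*(-317 - 26)/3 = -121*(-343)/3 = -1/3*(-41503) = 41503/3 ≈ 13834.)
sqrt(J(652) + Y) = sqrt((-1/3 - 310*652) + 41503/3) = sqrt((-1/3 - 202120) + 41503/3) = sqrt(-606361/3 + 41503/3) = sqrt(-188286) = I*sqrt(188286)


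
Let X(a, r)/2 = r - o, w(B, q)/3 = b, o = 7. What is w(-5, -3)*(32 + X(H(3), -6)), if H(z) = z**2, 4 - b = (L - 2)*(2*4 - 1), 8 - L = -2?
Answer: -936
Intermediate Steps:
L = 10 (L = 8 - 1*(-2) = 8 + 2 = 10)
b = -52 (b = 4 - (10 - 2)*(2*4 - 1) = 4 - 8*(8 - 1) = 4 - 8*7 = 4 - 1*56 = 4 - 56 = -52)
w(B, q) = -156 (w(B, q) = 3*(-52) = -156)
X(a, r) = -14 + 2*r (X(a, r) = 2*(r - 1*7) = 2*(r - 7) = 2*(-7 + r) = -14 + 2*r)
w(-5, -3)*(32 + X(H(3), -6)) = -156*(32 + (-14 + 2*(-6))) = -156*(32 + (-14 - 12)) = -156*(32 - 26) = -156*6 = -936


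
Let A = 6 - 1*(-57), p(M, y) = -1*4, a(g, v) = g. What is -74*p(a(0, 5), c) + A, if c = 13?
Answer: 359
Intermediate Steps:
p(M, y) = -4
A = 63 (A = 6 + 57 = 63)
-74*p(a(0, 5), c) + A = -74*(-4) + 63 = 296 + 63 = 359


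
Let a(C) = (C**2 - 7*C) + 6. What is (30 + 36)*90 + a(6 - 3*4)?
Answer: 6024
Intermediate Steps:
a(C) = 6 + C**2 - 7*C
(30 + 36)*90 + a(6 - 3*4) = (30 + 36)*90 + (6 + (6 - 3*4)**2 - 7*(6 - 3*4)) = 66*90 + (6 + (6 - 12)**2 - 7*(6 - 12)) = 5940 + (6 + (-6)**2 - 7*(-6)) = 5940 + (6 + 36 + 42) = 5940 + 84 = 6024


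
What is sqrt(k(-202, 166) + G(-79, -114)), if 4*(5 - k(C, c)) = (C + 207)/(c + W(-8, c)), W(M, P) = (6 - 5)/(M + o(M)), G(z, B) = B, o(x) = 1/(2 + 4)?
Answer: 3*I*sqrt(736135351)/7796 ≈ 10.441*I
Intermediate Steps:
o(x) = 1/6
W(M, P) = 1/(1/6 + M) (W(M, P) = (6 - 5)/(M + 1/6) = 1/(1/6 + M))
k(C, c) = 5 - (207 + C)/(4*(-6/47 + c)) (k(C, c) = 5 - (C + 207)/(4*(c + 6/(1 + 6*(-8)))) = 5 - (207 + C)/(4*(c + 6/(1 - 48))) = 5 - (207 + C)/(4*(c + 6/(-47))) = 5 - (207 + C)/(4*(c + 6*(-1/47))) = 5 - (207 + C)/(4*(c - 6/47)) = 5 - (207 + C)/(4*(-6/47 + c)))
sqrt(k(-202, 166) + G(-79, -114)) = sqrt((-9849 - 47*(-202) + 940*166)/(4*(-6 + 47*166)) - 114) = sqrt((-9849 + 9494 + 156040)/(4*(-6 + 7802)) - 114) = sqrt((1/4)*155685/7796 - 114) = sqrt((1/4)*(1/7796)*155685 - 114) = sqrt(155685/31184 - 114) = sqrt(-3399291/31184) = 3*I*sqrt(736135351)/7796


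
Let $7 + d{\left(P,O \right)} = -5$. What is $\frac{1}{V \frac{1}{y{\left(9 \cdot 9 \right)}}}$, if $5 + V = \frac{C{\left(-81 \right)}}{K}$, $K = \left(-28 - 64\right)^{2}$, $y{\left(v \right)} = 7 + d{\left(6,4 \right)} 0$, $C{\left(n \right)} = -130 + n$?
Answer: $- \frac{59248}{42531} \approx -1.3931$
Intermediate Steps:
$d{\left(P,O \right)} = -12$ ($d{\left(P,O \right)} = -7 - 5 = -12$)
$y{\left(v \right)} = 7$ ($y{\left(v \right)} = 7 - 0 = 7 + 0 = 7$)
$K = 8464$ ($K = \left(-92\right)^{2} = 8464$)
$V = - \frac{42531}{8464}$ ($V = -5 + \frac{-130 - 81}{8464} = -5 - \frac{211}{8464} = - \frac{42531}{8464} \approx -5.0249$)
$\frac{1}{V \frac{1}{y{\left(9 \cdot 9 \right)}}} = \frac{1}{\left(- \frac{42531}{8464}\right) \frac{1}{7}} = \frac{1}{- \frac{42531}{59248}} = - \frac{59248}{42531}$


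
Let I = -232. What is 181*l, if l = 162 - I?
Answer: 71314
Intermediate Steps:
l = 394 (l = 162 - 1*(-232) = 162 + 232 = 394)
181*l = 181*394 = 71314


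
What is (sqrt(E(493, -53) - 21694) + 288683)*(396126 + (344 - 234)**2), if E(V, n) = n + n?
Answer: 117847906358 + 4082260*I*sqrt(218) ≈ 1.1785e+11 + 6.0274e+7*I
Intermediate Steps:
E(V, n) = 2*n
(sqrt(E(493, -53) - 21694) + 288683)*(396126 + (344 - 234)**2) = (sqrt(2*(-53) - 21694) + 288683)*(396126 + (344 - 234)**2) = (sqrt(-106 - 21694) + 288683)*(396126 + 110**2) = (sqrt(-21800) + 288683)*(396126 + 12100) = (10*I*sqrt(218) + 288683)*408226 = (288683 + 10*I*sqrt(218))*408226 = 117847906358 + 4082260*I*sqrt(218)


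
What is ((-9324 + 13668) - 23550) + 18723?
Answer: -483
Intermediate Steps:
((-9324 + 13668) - 23550) + 18723 = (4344 - 23550) + 18723 = -19206 + 18723 = -483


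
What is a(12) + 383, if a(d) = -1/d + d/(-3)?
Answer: 4547/12 ≈ 378.92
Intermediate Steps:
a(d) = -1/d - d/3 (a(d) = -1/d + d*(-⅓) = -1/d - d/3)
a(12) + 383 = (-1/12 - ⅓*12) + 383 = (-1*1/12 - 4) + 383 = (-1/12 - 4) + 383 = -49/12 + 383 = 4547/12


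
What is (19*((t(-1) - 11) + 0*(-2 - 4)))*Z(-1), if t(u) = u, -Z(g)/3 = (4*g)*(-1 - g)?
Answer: 0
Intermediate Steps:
Z(g) = -12*g*(-1 - g) (Z(g) = -3*4*g*(-1 - g) = -12*g*(-1 - g))
(19*((t(-1) - 11) + 0*(-2 - 4)))*Z(-1) = (19*((-1 - 11) + 0*(-2 - 4)))*(12*(-1)*(1 - 1)) = (19*(-12 + 0*(-6)))*(12*(-1)*0) = (19*(-12 + 0))*0 = (19*(-12))*0 = -228*0 = 0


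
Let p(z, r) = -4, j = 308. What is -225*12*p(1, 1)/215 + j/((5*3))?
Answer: 45644/645 ≈ 70.766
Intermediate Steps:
-225*12*p(1, 1)/215 + j/((5*3)) = -225/(430/(((8*(-4))*3))) + 308/((5*3)) = -225/(430/((-32*3))) + 308/15 = -225/(430/(-96)) + 308*(1/15) = -225/(430*(-1/96)) + 308/15 = -225/(-215/48) + 308/15 = -225*(-48/215) + 308/15 = 2160/43 + 308/15 = 45644/645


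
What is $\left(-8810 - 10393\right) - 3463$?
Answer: $-22666$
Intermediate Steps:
$\left(-8810 - 10393\right) - 3463 = -19203 - 3463 = -22666$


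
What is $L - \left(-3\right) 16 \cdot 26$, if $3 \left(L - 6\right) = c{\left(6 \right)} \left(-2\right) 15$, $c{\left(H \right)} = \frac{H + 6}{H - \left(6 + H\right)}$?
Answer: $1274$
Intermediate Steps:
$c{\left(H \right)} = -1 - \frac{H}{6}$ ($c{\left(H \right)} = \frac{6 + H}{-6} = \left(6 + H\right) \left(- \frac{1}{6}\right) = -1 - \frac{H}{6}$)
$L = 26$ ($L = 6 + \frac{\left(-1 - 1\right) \left(-2\right) 15}{3} = 6 + \frac{\left(-2\right) \left(-2\right) 15}{3} = 6 + \frac{4 \cdot 15}{3} = 6 + \frac{1}{3} \cdot 60 = 6 + 20 = 26$)
$L - \left(-3\right) 16 \cdot 26 = 26 - \left(-3\right) 16 \cdot 26 = 26 - \left(-48\right) 26 = 26 - -1248 = 26 + 1248 = 1274$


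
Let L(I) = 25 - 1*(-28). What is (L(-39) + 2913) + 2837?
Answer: 5803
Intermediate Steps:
L(I) = 53 (L(I) = 25 + 28 = 53)
(L(-39) + 2913) + 2837 = (53 + 2913) + 2837 = 2966 + 2837 = 5803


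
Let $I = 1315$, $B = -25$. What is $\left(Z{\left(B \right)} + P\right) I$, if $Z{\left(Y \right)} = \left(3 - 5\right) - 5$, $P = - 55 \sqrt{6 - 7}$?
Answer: $-9205 - 72325 i \approx -9205.0 - 72325.0 i$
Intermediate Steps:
$P = - 55 i$ ($P = - 55 \sqrt{-1} = - 55 i \approx - 55.0 i$)
$Z{\left(Y \right)} = -7$ ($Z{\left(Y \right)} = -2 - 5 = -7$)
$\left(Z{\left(B \right)} + P\right) I = \left(-7 - 55 i\right) 1315 = -9205 - 72325 i$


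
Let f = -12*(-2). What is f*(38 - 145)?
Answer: -2568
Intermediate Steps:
f = 24
f*(38 - 145) = 24*(38 - 145) = 24*(-107) = -2568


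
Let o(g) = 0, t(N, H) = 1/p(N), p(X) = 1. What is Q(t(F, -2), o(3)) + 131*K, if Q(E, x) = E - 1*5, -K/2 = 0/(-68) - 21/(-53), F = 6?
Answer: -5714/53 ≈ -107.81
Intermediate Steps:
t(N, H) = 1 (t(N, H) = 1/1 = 1)
K = -42/53 (K = -2*(0/(-68) - 21/(-53)) = -2*(0*(-1/68) - 21*(-1/53)) = -2*(0 + 21/53) = -2*21/53 = -42/53 ≈ -0.79245)
Q(E, x) = -5 + E (Q(E, x) = E - 5 = -5 + E)
Q(t(F, -2), o(3)) + 131*K = (-5 + 1) + 131*(-42/53) = -4 - 5502/53 = -5714/53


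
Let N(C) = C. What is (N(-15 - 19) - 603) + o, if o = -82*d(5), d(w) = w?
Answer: -1047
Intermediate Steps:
o = -410 (o = -82*5 = -410)
(N(-15 - 19) - 603) + o = ((-15 - 19) - 603) - 410 = (-34 - 603) - 410 = -637 - 410 = -1047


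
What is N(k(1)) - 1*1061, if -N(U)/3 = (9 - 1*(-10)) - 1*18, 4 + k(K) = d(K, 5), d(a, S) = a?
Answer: -1064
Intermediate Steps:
k(K) = -4 + K
N(U) = -3 (N(U) = -3*((9 - 1*(-10)) - 1*18) = -3*((9 + 10) - 18) = -3*(19 - 18) = -3*1 = -3)
N(k(1)) - 1*1061 = -3 - 1*1061 = -3 - 1061 = -1064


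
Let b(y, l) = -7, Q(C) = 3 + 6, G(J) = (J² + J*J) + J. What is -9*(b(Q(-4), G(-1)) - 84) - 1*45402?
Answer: -44583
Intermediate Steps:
G(J) = J + 2*J² (G(J) = (J² + J²) + J = 2*J² + J = J + 2*J²)
Q(C) = 9
-9*(b(Q(-4), G(-1)) - 84) - 1*45402 = -9*(-7 - 84) - 1*45402 = -9*(-91) - 45402 = 819 - 45402 = -44583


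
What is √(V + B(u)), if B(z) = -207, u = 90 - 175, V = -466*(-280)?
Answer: √130273 ≈ 360.93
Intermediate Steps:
V = 130480
u = -85
√(V + B(u)) = √(130480 - 207) = √130273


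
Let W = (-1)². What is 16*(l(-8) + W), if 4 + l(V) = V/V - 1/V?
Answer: -30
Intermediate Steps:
W = 1
l(V) = -3 - 1/V (l(V) = -4 + (V/V - 1/V) = -4 + (1 - 1/V) = -3 - 1/V)
16*(l(-8) + W) = 16*((-3 - 1/(-8)) + 1) = 16*((-3 - 1*(-⅛)) + 1) = 16*((-3 + ⅛) + 1) = 16*(-23/8 + 1) = 16*(-15/8) = -30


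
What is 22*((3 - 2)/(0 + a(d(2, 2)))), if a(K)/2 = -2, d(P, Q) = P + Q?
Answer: -11/2 ≈ -5.5000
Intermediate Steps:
a(K) = -4 (a(K) = 2*(-2) = -4)
22*((3 - 2)/(0 + a(d(2, 2)))) = 22*((3 - 2)/(0 - 4)) = 22*(1/(-4)) = 22*(1*(-¼)) = 22*(-¼) = -11/2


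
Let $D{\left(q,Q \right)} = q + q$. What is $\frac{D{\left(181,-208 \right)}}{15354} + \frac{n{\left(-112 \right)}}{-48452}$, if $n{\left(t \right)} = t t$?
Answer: $- \frac{21882619}{92991501} \approx -0.23532$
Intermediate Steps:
$n{\left(t \right)} = t^{2}$
$D{\left(q,Q \right)} = 2 q$
$\frac{D{\left(181,-208 \right)}}{15354} + \frac{n{\left(-112 \right)}}{-48452} = \frac{2 \cdot 181}{15354} + \frac{\left(-112\right)^{2}}{-48452} = 362 \cdot \frac{1}{15354} + 12544 \left(- \frac{1}{48452}\right) = \frac{181}{7677} - \frac{3136}{12113} = - \frac{21882619}{92991501}$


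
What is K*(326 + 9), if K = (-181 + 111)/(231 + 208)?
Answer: -23450/439 ≈ -53.417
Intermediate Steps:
K = -70/439 ≈ -0.15945
K*(326 + 9) = -70*(326 + 9)/439 = -70/439*335 = -23450/439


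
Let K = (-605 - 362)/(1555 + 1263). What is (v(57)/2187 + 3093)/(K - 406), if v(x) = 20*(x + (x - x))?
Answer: -6355088786/834759675 ≈ -7.6131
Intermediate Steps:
v(x) = 20*x (v(x) = 20*(x + 0) = 20*x)
K = -967/2818 ≈ -0.34315
(v(57)/2187 + 3093)/(K - 406) = ((20*57)/2187 + 3093)/(-967/2818 - 406) = (1140*(1/2187) + 3093)/(-1145075/2818) = (380/729 + 3093)*(-2818/1145075) = (2255177/729)*(-2818/1145075) = -6355088786/834759675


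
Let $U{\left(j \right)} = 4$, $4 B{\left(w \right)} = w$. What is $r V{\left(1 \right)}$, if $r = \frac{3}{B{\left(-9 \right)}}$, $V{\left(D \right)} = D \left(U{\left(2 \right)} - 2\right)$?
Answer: $- \frac{8}{3} \approx -2.6667$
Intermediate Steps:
$B{\left(w \right)} = \frac{w}{4}$
$V{\left(D \right)} = 2 D$ ($V{\left(D \right)} = D \left(4 - 2\right) = D 2 = 2 D$)
$r = - \frac{4}{3}$ ($r = \frac{3}{\frac{1}{4} \left(-9\right)} = \frac{3}{- \frac{9}{4}} = 3 \left(- \frac{4}{9}\right) = - \frac{4}{3} \approx -1.3333$)
$r V{\left(1 \right)} = - \frac{4 \cdot 2 \cdot 1}{3} = \left(- \frac{4}{3}\right) 2 = - \frac{8}{3}$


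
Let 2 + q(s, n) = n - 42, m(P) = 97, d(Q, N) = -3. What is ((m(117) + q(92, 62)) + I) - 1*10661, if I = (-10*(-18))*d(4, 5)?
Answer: -11086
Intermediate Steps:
I = -540 (I = -10*(-18)*(-3) = 180*(-3) = -540)
q(s, n) = -44 + n (q(s, n) = -2 + (n - 42) = -2 + (-42 + n) = -44 + n)
((m(117) + q(92, 62)) + I) - 1*10661 = ((97 + (-44 + 62)) - 540) - 1*10661 = ((97 + 18) - 540) - 10661 = (115 - 540) - 10661 = -425 - 10661 = -11086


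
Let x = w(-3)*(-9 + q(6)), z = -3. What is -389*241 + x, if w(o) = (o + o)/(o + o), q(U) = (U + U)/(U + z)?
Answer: -93754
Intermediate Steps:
q(U) = 2*U/(-3 + U) (q(U) = (U + U)/(U - 3) = (2*U)/(-3 + U) = 2*U/(-3 + U))
w(o) = 1 (w(o) = (2*o)/((2*o)) = (2*o)*(1/(2*o)) = 1)
x = -5 (x = 1*(-9 + 2*6/(-3 + 6)) = 1*(-9 + 2*6/3) = 1*(-9 + 2*6*(⅓)) = 1*(-9 + 4) = 1*(-5) = -5)
-389*241 + x = -389*241 - 5 = -93749 - 5 = -93754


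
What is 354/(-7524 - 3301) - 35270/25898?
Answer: -195482821/140172925 ≈ -1.3946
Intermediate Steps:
354/(-7524 - 3301) - 35270/25898 = 354/(-10825) - 35270*1/25898 = 354*(-1/10825) - 17635/12949 = -354/10825 - 17635/12949 = -195482821/140172925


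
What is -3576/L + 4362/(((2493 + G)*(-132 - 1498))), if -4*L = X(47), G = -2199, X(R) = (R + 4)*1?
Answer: 380807801/1357790 ≈ 280.46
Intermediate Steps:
X(R) = 4 + R (X(R) = (4 + R)*1 = 4 + R)
L = -51/4 (L = -(4 + 47)/4 = -1/4*51 = -51/4 ≈ -12.750)
-3576/L + 4362/(((2493 + G)*(-132 - 1498))) = -3576/(-51/4) + 4362/(((2493 - 2199)*(-132 - 1498))) = -3576*(-4/51) + 4362/((294*(-1630))) = 4768/17 + 4362/(-479220) = 4768/17 + 4362*(-1/479220) = 4768/17 - 727/79870 = 380807801/1357790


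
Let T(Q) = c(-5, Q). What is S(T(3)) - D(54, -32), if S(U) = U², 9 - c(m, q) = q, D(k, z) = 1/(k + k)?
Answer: 3887/108 ≈ 35.991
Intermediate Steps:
D(k, z) = 1/(2*k)
c(m, q) = 9 - q
T(Q) = 9 - Q
S(T(3)) - D(54, -32) = (9 - 1*3)² - 1/(2*54) = (9 - 3)² - 1/(2*54) = 6² - 1*1/108 = 36 - 1/108 = 3887/108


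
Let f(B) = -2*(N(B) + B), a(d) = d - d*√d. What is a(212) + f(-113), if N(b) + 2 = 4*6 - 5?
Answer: 404 - 424*√53 ≈ -2682.8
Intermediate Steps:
N(b) = 17 (N(b) = -2 + (4*6 - 5) = -2 + (24 - 5) = -2 + 19 = 17)
a(d) = d - d^(3/2)
f(B) = -34 - 2*B (f(B) = -2*(17 + B) = -34 - 2*B)
a(212) + f(-113) = (212 - 212^(3/2)) + (-34 - 2*(-113)) = (212 - 424*√53) + (-34 + 226) = (212 - 424*√53) + 192 = 404 - 424*√53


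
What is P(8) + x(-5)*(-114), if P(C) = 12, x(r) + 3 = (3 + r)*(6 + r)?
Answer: 582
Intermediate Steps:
x(r) = -3 + (3 + r)*(6 + r)
P(8) + x(-5)*(-114) = 12 + (15 + (-5)² + 9*(-5))*(-114) = 12 + (15 + 25 - 45)*(-114) = 12 - 5*(-114) = 12 + 570 = 582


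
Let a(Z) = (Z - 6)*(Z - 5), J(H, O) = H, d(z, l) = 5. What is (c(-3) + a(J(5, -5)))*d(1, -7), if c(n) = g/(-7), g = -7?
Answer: 5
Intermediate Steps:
c(n) = 1 (c(n) = -7/(-7) = -7*(-⅐) = 1)
a(Z) = (-6 + Z)*(-5 + Z)
(c(-3) + a(J(5, -5)))*d(1, -7) = (1 + (30 + 5² - 11*5))*5 = (1 + (30 + 25 - 55))*5 = (1 + 0)*5 = 1*5 = 5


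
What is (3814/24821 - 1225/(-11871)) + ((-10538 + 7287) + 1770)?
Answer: -436301103052/294650091 ≈ -1480.7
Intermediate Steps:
(3814/24821 - 1225/(-11871)) + ((-10538 + 7287) + 1770) = (3814*(1/24821) - 1225*(-1/11871)) + (-3251 + 1770) = (3814/24821 + 1225/11871) - 1481 = 75681719/294650091 - 1481 = -436301103052/294650091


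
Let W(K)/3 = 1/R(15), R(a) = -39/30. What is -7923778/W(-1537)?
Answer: 51504557/15 ≈ 3.4336e+6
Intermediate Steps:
R(a) = -13/10 (R(a) = -39*1/30 = -13/10)
W(K) = -30/13 (W(K) = 3/(-13/10) = 3*(-10/13) = -30/13)
-7923778/W(-1537) = -7923778/(-30/13) = -7923778*(-13/30) = 51504557/15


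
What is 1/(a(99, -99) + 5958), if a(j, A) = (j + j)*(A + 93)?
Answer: 1/4770 ≈ 0.00020964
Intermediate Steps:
a(j, A) = 2*j*(93 + A) (a(j, A) = (2*j)*(93 + A) = 2*j*(93 + A))
1/(a(99, -99) + 5958) = 1/(2*99*(93 - 99) + 5958) = 1/(2*99*(-6) + 5958) = 1/(-1188 + 5958) = 1/4770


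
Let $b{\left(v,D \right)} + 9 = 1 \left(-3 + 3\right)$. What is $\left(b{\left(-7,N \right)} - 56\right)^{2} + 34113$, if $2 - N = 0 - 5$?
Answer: $38338$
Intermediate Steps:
$N = 7$ ($N = 2 - \left(0 - 5\right) = 2 - -5 = 2 + 5 = 7$)
$b{\left(v,D \right)} = -9$ ($b{\left(v,D \right)} = -9 + 1 \left(-3 + 3\right) = -9 + 1 \cdot 0 = -9 + 0 = -9$)
$\left(b{\left(-7,N \right)} - 56\right)^{2} + 34113 = \left(-9 - 56\right)^{2} + 34113 = \left(-65\right)^{2} + 34113 = 4225 + 34113 = 38338$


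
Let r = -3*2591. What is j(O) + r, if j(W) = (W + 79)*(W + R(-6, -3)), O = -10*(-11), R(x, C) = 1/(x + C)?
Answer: 12996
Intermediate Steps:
R(x, C) = 1/(C + x)
r = -7773
O = 110
j(W) = (79 + W)*(-1/9 + W) (j(W) = (W + 79)*(W + 1/(-3 - 6)) = (79 + W)*(W + 1/(-9)) = (79 + W)*(W - 1/9) = (79 + W)*(-1/9 + W))
j(O) + r = (-79/9 + 110**2 + (710/9)*110) - 7773 = (-79/9 + 12100 + 78100/9) - 7773 = 20769 - 7773 = 12996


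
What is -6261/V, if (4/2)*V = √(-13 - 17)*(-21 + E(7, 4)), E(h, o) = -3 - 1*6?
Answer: -2087*I*√30/150 ≈ -76.206*I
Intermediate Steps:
E(h, o) = -9 (E(h, o) = -3 - 6 = -9)
V = -15*I*√30 (V = (√(-13 - 17)*(-21 - 9))/2 = (√(-30)*(-30))/2 = ((I*√30)*(-30))/2 = (-30*I*√30)/2 = -15*I*√30 ≈ -82.158*I)
-6261/V = -6261*I*√30/450 = -2087*I*√30/150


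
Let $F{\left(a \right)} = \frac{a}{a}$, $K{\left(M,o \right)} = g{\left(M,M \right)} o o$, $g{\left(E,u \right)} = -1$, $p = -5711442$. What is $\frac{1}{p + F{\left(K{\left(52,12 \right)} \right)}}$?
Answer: $- \frac{1}{5711441} \approx -1.7509 \cdot 10^{-7}$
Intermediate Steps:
$K{\left(M,o \right)} = - o^{2}$ ($K{\left(M,o \right)} = - o o = - o^{2}$)
$F{\left(a \right)} = 1$
$\frac{1}{p + F{\left(K{\left(52,12 \right)} \right)}} = \frac{1}{-5711442 + 1} = \frac{1}{-5711441} = - \frac{1}{5711441}$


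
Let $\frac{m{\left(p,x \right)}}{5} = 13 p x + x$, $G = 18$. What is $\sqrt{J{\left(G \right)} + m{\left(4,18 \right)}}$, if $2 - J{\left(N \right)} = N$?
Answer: $\sqrt{4754} \approx 68.949$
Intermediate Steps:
$J{\left(N \right)} = 2 - N$
$m{\left(p,x \right)} = 5 x + 65 p x$ ($m{\left(p,x \right)} = 5 \left(13 p x + x\right) = 5 \left(x + 13 p x\right) = 5 x + 65 p x$)
$\sqrt{J{\left(G \right)} + m{\left(4,18 \right)}} = \sqrt{\left(2 - 18\right) + 5 \cdot 18 \left(1 + 13 \cdot 4\right)} = \sqrt{\left(2 - 18\right) + 5 \cdot 18 \left(1 + 52\right)} = \sqrt{-16 + 5 \cdot 18 \cdot 53} = \sqrt{-16 + 4770} = \sqrt{4754}$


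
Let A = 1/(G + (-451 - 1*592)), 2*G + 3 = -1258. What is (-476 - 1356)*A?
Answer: 3664/3347 ≈ 1.0947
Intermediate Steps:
G = -1261/2 (G = -3/2 + (½)*(-1258) = -3/2 - 629 = -1261/2 ≈ -630.50)
A = -2/3347 (A = 1/(-1261/2 + (-451 - 1*592)) = 1/(-1261/2 + (-451 - 592)) = 1/(-1261/2 - 1043) = 1/(-3347/2) = -2/3347 ≈ -0.00059755)
(-476 - 1356)*A = (-476 - 1356)*(-2/3347) = -1832*(-2/3347) = 3664/3347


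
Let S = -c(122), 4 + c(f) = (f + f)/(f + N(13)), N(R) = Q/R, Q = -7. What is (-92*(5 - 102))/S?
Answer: 3522749/786 ≈ 4481.9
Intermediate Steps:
N(R) = -7/R
c(f) = -4 + 2*f/(-7/13 + f) (c(f) = -4 + (f + f)/(f - 7/13) = -4 + (2*f)/(f - 7*1/13) = -4 + (2*f)/(f - 7/13) = -4 + (2*f)/(-7/13 + f) = -4 + 2*f/(-7/13 + f))
S = 3144/1579 (S = -2*(14 - 13*122)/(-7 + 13*122) = -2*(14 - 1586)/(-7 + 1586) = -2*(-1572)/1579 = -1*(-3144/1579) = 3144/1579 ≈ 1.9911)
(-92*(5 - 102))/S = (-92*(5 - 102))/(3144/1579) = -92*(-97)*(1579/3144) = 8924*(1579/3144) = 3522749/786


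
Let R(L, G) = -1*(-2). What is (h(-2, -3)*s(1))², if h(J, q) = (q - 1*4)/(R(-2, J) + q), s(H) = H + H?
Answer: 196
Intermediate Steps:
R(L, G) = 2
s(H) = 2*H
h(J, q) = (-4 + q)/(2 + q) (h(J, q) = (q - 1*4)/(2 + q) = (q - 4)/(2 + q) = (-4 + q)/(2 + q))
(h(-2, -3)*s(1))² = (((-4 - 3)/(2 - 3))*(2*1))² = ((-7/(-1))*2)² = (-1*(-7)*2)² = (7*2)² = 14² = 196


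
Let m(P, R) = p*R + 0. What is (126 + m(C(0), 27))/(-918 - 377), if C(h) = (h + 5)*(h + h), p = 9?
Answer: -369/1295 ≈ -0.28494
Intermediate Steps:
C(h) = 2*h*(5 + h) (C(h) = (5 + h)*(2*h) = 2*h*(5 + h))
m(P, R) = 9*R (m(P, R) = 9*R + 0 = 9*R)
(126 + m(C(0), 27))/(-918 - 377) = (126 + 9*27)/(-918 - 377) = (126 + 243)/(-1295) = -1/1295*369 = -369/1295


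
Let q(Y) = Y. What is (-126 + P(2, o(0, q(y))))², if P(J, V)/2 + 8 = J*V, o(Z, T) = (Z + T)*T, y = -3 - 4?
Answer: 2916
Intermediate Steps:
y = -7
o(Z, T) = T*(T + Z) (o(Z, T) = (T + Z)*T = T*(T + Z))
P(J, V) = -16 + 2*J*V (P(J, V) = -16 + 2*(J*V) = -16 + 2*J*V)
(-126 + P(2, o(0, q(y))))² = (-126 + (-16 + 2*2*(-7*(-7 + 0))))² = (-126 + (-16 + 2*2*(-7*(-7))))² = (-126 + (-16 + 2*2*49))² = (-126 + (-16 + 196))² = (-126 + 180)² = 54² = 2916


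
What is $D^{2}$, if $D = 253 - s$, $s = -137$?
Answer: $152100$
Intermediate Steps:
$D = 390$ ($D = 253 - -137 = 253 + 137 = 390$)
$D^{2} = 390^{2} = 152100$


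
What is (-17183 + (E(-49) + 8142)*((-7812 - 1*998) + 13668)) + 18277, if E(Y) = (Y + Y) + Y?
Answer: 38840804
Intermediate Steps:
E(Y) = 3*Y (E(Y) = 2*Y + Y = 3*Y)
(-17183 + (E(-49) + 8142)*((-7812 - 1*998) + 13668)) + 18277 = (-17183 + (3*(-49) + 8142)*((-7812 - 1*998) + 13668)) + 18277 = (-17183 + (-147 + 8142)*((-7812 - 998) + 13668)) + 18277 = (-17183 + 7995*(-8810 + 13668)) + 18277 = (-17183 + 7995*4858) + 18277 = (-17183 + 38839710) + 18277 = 38822527 + 18277 = 38840804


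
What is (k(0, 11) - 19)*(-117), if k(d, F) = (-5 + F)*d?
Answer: 2223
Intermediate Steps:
k(d, F) = d*(-5 + F)
(k(0, 11) - 19)*(-117) = (0*(-5 + 11) - 19)*(-117) = (0*6 - 19)*(-117) = (0 - 19)*(-117) = -19*(-117) = 2223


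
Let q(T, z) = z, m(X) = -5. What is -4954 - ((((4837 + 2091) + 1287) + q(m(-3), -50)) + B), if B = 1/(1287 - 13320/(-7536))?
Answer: -5308905401/404673 ≈ -13119.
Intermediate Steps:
B = 314/404673 (B = 1/(1287 - 13320*(-1/7536)) = 1/(1287 + 555/314) = 1/(404673/314) = 314/404673 ≈ 0.00077594)
-4954 - ((((4837 + 2091) + 1287) + q(m(-3), -50)) + B) = -4954 - ((((4837 + 2091) + 1287) - 50) + 314/404673) = -4954 - (((6928 + 1287) - 50) + 314/404673) = -4954 - ((8215 - 50) + 314/404673) = -4954 - (8165 + 314/404673) = -4954 - 1*3304155359/404673 = -4954 - 3304155359/404673 = -5308905401/404673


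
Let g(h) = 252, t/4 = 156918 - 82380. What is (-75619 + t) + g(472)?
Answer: 222785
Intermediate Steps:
t = 298152 (t = 4*(156918 - 82380) = 4*74538 = 298152)
(-75619 + t) + g(472) = (-75619 + 298152) + 252 = 222533 + 252 = 222785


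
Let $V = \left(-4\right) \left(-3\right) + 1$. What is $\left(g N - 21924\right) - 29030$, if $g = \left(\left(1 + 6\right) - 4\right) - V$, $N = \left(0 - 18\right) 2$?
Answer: $-50594$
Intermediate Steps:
$V = 13$ ($V = 12 + 1 = 13$)
$N = -36$ ($N = \left(-18\right) 2 = -36$)
$g = -10$ ($g = \left(\left(1 + 6\right) - 4\right) - 13 = \left(7 - 4\right) - 13 = 3 - 13 = -10$)
$\left(g N - 21924\right) - 29030 = \left(\left(-10\right) \left(-36\right) - 21924\right) - 29030 = \left(360 - 21924\right) - 29030 = -21564 - 29030 = -50594$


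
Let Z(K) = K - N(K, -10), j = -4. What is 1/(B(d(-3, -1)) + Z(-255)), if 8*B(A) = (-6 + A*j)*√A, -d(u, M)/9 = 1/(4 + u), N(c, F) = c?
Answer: -4*I/45 ≈ -0.088889*I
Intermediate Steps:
d(u, M) = -9/(4 + u)
B(A) = √A*(-6 - 4*A)/8 (B(A) = ((-6 + A*(-4))*√A)/8 = ((-6 - 4*A)*√A)/8 = (√A*(-6 - 4*A))/8 = √A*(-6 - 4*A)/8)
Z(K) = 0 (Z(K) = K - K = 0)
1/(B(d(-3, -1)) + Z(-255)) = 1/(√(-9/(4 - 3))*(-3 - (-18)/(4 - 3))/4 + 0) = 1/(√(-9/1)*(-3 - (-18)/1)/4 + 0) = 1/(√(-9*1)*(-3 - (-18))/4 + 0) = 1/(√(-9)*(-3 - 2*(-9))/4 + 0) = 1/((3*I)*(-3 + 18)/4 + 0) = 1/((¼)*(3*I)*15 + 0) = 1/(45*I/4 + 0) = 1/(45*I/4) = -4*I/45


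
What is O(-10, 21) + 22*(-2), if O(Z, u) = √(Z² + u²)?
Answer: -44 + √541 ≈ -20.741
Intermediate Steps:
O(-10, 21) + 22*(-2) = √((-10)² + 21²) + 22*(-2) = √(100 + 441) - 44 = √541 - 44 = -44 + √541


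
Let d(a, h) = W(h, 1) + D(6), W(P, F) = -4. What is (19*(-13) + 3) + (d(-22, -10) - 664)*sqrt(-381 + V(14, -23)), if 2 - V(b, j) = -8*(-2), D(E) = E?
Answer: -244 - 662*I*sqrt(395) ≈ -244.0 - 13157.0*I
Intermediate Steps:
V(b, j) = -14 (V(b, j) = 2 - (-8)*(-2) = 2 - 1*16 = 2 - 16 = -14)
d(a, h) = 2 (d(a, h) = -4 + 6 = 2)
(19*(-13) + 3) + (d(-22, -10) - 664)*sqrt(-381 + V(14, -23)) = (19*(-13) + 3) + (2 - 664)*sqrt(-381 - 14) = (-247 + 3) - 662*I*sqrt(395) = -244 - 662*I*sqrt(395)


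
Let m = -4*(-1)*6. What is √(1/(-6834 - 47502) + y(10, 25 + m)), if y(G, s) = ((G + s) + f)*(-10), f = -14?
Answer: I*√20759069649/6792 ≈ 21.213*I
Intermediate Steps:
m = 24 (m = 4*6 = 24)
y(G, s) = 140 - 10*G - 10*s (y(G, s) = ((G + s) - 14)*(-10) = (-14 + G + s)*(-10) = 140 - 10*G - 10*s)
√(1/(-6834 - 47502) + y(10, 25 + m)) = √(1/(-6834 - 47502) + (140 - 10*10 - 10*(25 + 24))) = √(1/(-54336) + (140 - 100 - 10*49)) = √(-1/54336 + (140 - 100 - 490)) = √(-1/54336 - 450) = √(-24451201/54336) = I*√20759069649/6792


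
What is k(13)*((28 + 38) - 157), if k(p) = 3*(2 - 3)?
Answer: 273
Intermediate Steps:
k(p) = -3 (k(p) = 3*(-1) = -3)
k(13)*((28 + 38) - 157) = -3*((28 + 38) - 157) = -3*(66 - 157) = -3*(-91) = 273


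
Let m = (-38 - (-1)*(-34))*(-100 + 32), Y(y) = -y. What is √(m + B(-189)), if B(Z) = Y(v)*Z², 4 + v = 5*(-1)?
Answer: 3*√36265 ≈ 571.30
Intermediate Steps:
v = -9 (v = -4 + 5*(-1) = -4 - 5 = -9)
m = 4896 (m = (-38 - 1*34)*(-68) = (-38 - 34)*(-68) = -72*(-68) = 4896)
B(Z) = 9*Z² (B(Z) = (-1*(-9))*Z² = 9*Z²)
√(m + B(-189)) = √(4896 + 9*(-189)²) = √(4896 + 9*35721) = √(4896 + 321489) = √326385 = 3*√36265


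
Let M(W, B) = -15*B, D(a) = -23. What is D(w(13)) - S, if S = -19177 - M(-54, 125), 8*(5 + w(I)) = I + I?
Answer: 17279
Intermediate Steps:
w(I) = -5 + I/4 (w(I) = -5 + (I + I)/8 = -5 + (2*I)/8 = -5 + I/4)
S = -17302 (S = -19177 - (-15)*125 = -19177 - 1*(-1875) = -19177 + 1875 = -17302)
D(w(13)) - S = -23 - 1*(-17302) = -23 + 17302 = 17279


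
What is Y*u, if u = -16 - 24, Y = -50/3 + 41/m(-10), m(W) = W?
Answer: 2492/3 ≈ 830.67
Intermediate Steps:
Y = -623/30 (Y = -50/3 + 41/(-10) = -50*⅓ + 41*(-⅒) = -50/3 - 41/10 = -623/30 ≈ -20.767)
u = -40
Y*u = -623/30*(-40) = 2492/3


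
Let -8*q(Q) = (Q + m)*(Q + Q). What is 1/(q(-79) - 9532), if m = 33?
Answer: -2/20881 ≈ -9.5781e-5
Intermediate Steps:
q(Q) = -Q*(33 + Q)/4 (q(Q) = -(Q + 33)*(Q + Q)/8 = -(33 + Q)*2*Q/8 = -Q*(33 + Q)/4)
1/(q(-79) - 9532) = 1/(-¼*(-79)*(33 - 79) - 9532) = 1/(-¼*(-79)*(-46) - 9532) = 1/(-1817/2 - 9532) = 1/(-20881/2) = -2/20881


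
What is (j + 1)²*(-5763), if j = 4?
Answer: -144075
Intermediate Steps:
(j + 1)²*(-5763) = (4 + 1)²*(-5763) = 5²*(-5763) = 25*(-5763) = -144075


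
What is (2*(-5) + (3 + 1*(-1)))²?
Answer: 64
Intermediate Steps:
(2*(-5) + (3 + 1*(-1)))² = (-10 + (3 - 1))² = (-10 + 2)² = (-8)² = 64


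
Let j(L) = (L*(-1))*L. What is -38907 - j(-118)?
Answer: -24983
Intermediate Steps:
j(L) = -L**2 (j(L) = (-L)*L = -L**2)
-38907 - j(-118) = -38907 - (-1)*(-118)**2 = -38907 - (-1)*13924 = -38907 - 1*(-13924) = -38907 + 13924 = -24983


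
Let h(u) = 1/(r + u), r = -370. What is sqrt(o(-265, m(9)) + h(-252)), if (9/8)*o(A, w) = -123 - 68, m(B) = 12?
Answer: 5*I*sqrt(23646574)/1866 ≈ 13.03*I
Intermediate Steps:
o(A, w) = -1528/9 (o(A, w) = 8*(-123 - 68)/9 = (8/9)*(-191) = -1528/9)
h(u) = 1/(-370 + u)
sqrt(o(-265, m(9)) + h(-252)) = sqrt(-1528/9 + 1/(-370 - 252)) = sqrt(-1528/9 + 1/(-622)) = sqrt(-1528/9 - 1/622) = sqrt(-950425/5598) = 5*I*sqrt(23646574)/1866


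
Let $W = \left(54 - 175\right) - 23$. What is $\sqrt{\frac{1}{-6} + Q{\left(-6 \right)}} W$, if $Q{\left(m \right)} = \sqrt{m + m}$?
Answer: $- 24 \sqrt{-6 + 72 i \sqrt{3}} \approx -185.01 - 194.13 i$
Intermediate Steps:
$Q{\left(m \right)} = \sqrt{2} \sqrt{m}$ ($Q{\left(m \right)} = \sqrt{2 m} = \sqrt{2} \sqrt{m}$)
$W = -144$ ($W = -121 - 23 = -144$)
$\sqrt{\frac{1}{-6} + Q{\left(-6 \right)}} W = \sqrt{\frac{1}{-6} + \sqrt{2} \sqrt{-6}} \left(-144\right) = \sqrt{- \frac{1}{6} + \sqrt{2} i \sqrt{6}} \left(-144\right) = \sqrt{- \frac{1}{6} + 2 i \sqrt{3}} \left(-144\right) = - 144 \sqrt{- \frac{1}{6} + 2 i \sqrt{3}}$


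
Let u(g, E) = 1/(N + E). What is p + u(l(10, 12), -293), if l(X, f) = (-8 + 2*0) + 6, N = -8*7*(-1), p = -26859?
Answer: -6365584/237 ≈ -26859.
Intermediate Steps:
N = 56 (N = -56*(-1) = 56)
l(X, f) = -2 (l(X, f) = (-8 + 0) + 6 = -8 + 6 = -2)
u(g, E) = 1/(56 + E)
p + u(l(10, 12), -293) = -26859 + 1/(56 - 293) = -26859 + 1/(-237) = -26859 - 1/237 = -6365584/237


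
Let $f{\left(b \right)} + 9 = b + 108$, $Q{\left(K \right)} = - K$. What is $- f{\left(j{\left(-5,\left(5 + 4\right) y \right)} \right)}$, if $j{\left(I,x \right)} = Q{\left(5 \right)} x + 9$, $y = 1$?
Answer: $-63$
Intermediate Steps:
$j{\left(I,x \right)} = 9 - 5 x$ ($j{\left(I,x \right)} = \left(-1\right) 5 x + 9 = - 5 x + 9 = 9 - 5 x$)
$f{\left(b \right)} = 99 + b$ ($f{\left(b \right)} = -9 + \left(b + 108\right) = -9 + \left(108 + b\right) = 99 + b$)
$- f{\left(j{\left(-5,\left(5 + 4\right) y \right)} \right)} = - (99 + \left(9 - 5 \left(5 + 4\right) 1\right)) = - (99 + \left(9 - 5 \cdot 9 \cdot 1\right)) = - (99 + \left(9 - 45\right)) = - (99 - 36) = \left(-1\right) 63 = -63$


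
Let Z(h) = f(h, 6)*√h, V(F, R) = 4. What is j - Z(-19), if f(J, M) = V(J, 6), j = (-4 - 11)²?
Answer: 225 - 4*I*√19 ≈ 225.0 - 17.436*I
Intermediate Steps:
j = 225 (j = (-15)² = 225)
f(J, M) = 4
Z(h) = 4*√h
j - Z(-19) = 225 - 4*√(-19) = 225 - 4*I*√19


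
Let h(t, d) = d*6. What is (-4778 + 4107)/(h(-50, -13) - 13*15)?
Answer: 671/273 ≈ 2.4579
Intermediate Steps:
h(t, d) = 6*d
(-4778 + 4107)/(h(-50, -13) - 13*15) = (-4778 + 4107)/(6*(-13) - 13*15) = -671/(-78 - 195) = -671/(-273) = -671*(-1/273) = 671/273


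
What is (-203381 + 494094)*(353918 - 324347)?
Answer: 8596674123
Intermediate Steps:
(-203381 + 494094)*(353918 - 324347) = 290713*29571 = 8596674123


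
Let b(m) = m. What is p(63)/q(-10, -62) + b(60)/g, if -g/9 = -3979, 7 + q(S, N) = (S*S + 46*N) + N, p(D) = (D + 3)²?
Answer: -51941152/33674277 ≈ -1.5425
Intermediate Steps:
p(D) = (3 + D)²
q(S, N) = -7 + S² + 47*N (q(S, N) = -7 + ((S*S + 46*N) + N) = -7 + ((S² + 46*N) + N) = -7 + (S² + 47*N) = -7 + S² + 47*N)
g = 35811 (g = -9*(-3979) = 35811)
p(63)/q(-10, -62) + b(60)/g = (3 + 63)²/(-7 + (-10)² + 47*(-62)) + 60/35811 = 66²/(-7 + 100 - 2914) + 60*(1/35811) = 4356/(-2821) + 20/11937 = 4356*(-1/2821) + 20/11937 = -4356/2821 + 20/11937 = -51941152/33674277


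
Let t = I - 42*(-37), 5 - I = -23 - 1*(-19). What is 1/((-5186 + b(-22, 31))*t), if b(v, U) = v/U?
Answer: -31/251311644 ≈ -1.2335e-7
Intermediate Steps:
I = 9 (I = 5 - (-23 - 1*(-19)) = 5 - (-23 + 19) = 5 - 1*(-4) = 5 + 4 = 9)
t = 1563 (t = 9 - 42*(-37) = 9 + 1554 = 1563)
1/((-5186 + b(-22, 31))*t) = 1/(-5186 - 22/31*1563) = (1/1563)/(-5186 - 22*1/31) = (1/1563)/(-5186 - 22/31) = (1/1563)/(-160788/31) = -31/160788*1/1563 = -31/251311644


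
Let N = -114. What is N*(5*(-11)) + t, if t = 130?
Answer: 6400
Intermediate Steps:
N*(5*(-11)) + t = -570*(-11) + 130 = -114*(-55) + 130 = 6270 + 130 = 6400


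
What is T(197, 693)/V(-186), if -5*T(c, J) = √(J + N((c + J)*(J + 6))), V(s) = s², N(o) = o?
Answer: -√622803/172980 ≈ -0.0045623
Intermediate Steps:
T(c, J) = -√(J + (6 + J)*(J + c))/5 (T(c, J) = -√(J + (c + J)*(J + 6))/5 = -√(J + (J + c)*(6 + J))/5 = -√(J + (6 + J)*(J + c))/5)
T(197, 693)/V(-186) = (-√(693² + 6*197 + 7*693 + 693*197)/5)/((-186)²) = -√(480249 + 1182 + 4851 + 136521)/5/34596 = -√622803/5*(1/34596) = -√622803/172980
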